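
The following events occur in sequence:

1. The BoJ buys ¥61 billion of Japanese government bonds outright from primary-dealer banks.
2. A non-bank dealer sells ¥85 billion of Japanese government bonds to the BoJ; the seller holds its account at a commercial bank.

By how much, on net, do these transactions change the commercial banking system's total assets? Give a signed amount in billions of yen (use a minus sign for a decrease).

+¥85 billion

OMO purchase (from banks) ¥61 billion: just an asset swap on bank balance sheets → 0.
Asset purchase (from non-banks) ¥85 billion: bank balance sheets expand → +¥85B.
Net: 0 + 85 = +¥85 billion.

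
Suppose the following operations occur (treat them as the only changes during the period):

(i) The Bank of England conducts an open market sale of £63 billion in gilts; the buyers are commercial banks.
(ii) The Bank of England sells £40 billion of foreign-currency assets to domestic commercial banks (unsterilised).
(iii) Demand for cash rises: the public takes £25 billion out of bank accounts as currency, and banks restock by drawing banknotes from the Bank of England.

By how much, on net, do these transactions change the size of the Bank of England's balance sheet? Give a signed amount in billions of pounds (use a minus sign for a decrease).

Bank of England balance sheet:
  Assets:      Securities −£63B, Foreign assets −£40B
  Liabilities: Bank reserves −£128B, Currency in circulation +£25B
Change in total Bank of England assets = -£103 billion.

-£103 billion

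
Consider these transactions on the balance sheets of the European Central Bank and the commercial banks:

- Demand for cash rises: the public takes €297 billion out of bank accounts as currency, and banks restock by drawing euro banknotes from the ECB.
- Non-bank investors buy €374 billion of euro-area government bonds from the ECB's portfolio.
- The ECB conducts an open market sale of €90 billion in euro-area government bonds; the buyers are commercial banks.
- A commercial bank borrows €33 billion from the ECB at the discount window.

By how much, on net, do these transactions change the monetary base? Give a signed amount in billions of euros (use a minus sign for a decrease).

-€431 billion

Currency withdrawal €297 billion: just a shift between currency and reserves — both are base money → 0.
Asset sale (to non-banks) €374 billion: ECB balance sheet contracts → −€374B.
OMO sale (to banks) €90 billion: ECB balance sheet contracts → −€90B.
Discount-window loan €33 billion: ECB balance sheet expands → +€33B.
Net: 0 − 374 − 90 + 33 = -€431 billion.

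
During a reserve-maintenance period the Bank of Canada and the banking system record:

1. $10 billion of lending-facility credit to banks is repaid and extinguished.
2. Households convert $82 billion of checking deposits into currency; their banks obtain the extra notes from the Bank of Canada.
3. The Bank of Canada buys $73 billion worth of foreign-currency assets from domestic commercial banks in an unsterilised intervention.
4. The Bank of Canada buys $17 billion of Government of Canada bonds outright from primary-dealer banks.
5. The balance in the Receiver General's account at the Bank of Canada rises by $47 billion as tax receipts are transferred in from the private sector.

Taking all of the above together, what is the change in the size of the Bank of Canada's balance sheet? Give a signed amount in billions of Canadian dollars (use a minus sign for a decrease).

Bank of Canada balance sheet:
  Assets:      Securities +$17B, Loans to banks −$10B, Foreign assets +$73B
  Liabilities: Bank reserves −$49B, Currency in circulation +$82B, Government deposits +$47B
Change in total Bank of Canada assets = +$80 billion.

+$80 billion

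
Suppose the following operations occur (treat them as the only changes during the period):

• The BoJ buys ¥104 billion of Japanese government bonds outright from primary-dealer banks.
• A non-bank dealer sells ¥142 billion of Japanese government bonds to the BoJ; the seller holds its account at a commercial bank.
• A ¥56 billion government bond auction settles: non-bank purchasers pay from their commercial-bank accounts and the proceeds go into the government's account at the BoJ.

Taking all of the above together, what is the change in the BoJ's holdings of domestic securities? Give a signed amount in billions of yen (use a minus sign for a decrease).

OMO purchase (from banks) ¥104 billion: securities added to the BoJ's portfolio → +¥104B.
Asset purchase (from non-banks) ¥142 billion: securities added to the BoJ's portfolio → +¥142B.
Government account inflow ¥56 billion: the BoJ's securities portfolio is untouched → 0.
Net: 104 + 142 + 0 = +¥246 billion.

+¥246 billion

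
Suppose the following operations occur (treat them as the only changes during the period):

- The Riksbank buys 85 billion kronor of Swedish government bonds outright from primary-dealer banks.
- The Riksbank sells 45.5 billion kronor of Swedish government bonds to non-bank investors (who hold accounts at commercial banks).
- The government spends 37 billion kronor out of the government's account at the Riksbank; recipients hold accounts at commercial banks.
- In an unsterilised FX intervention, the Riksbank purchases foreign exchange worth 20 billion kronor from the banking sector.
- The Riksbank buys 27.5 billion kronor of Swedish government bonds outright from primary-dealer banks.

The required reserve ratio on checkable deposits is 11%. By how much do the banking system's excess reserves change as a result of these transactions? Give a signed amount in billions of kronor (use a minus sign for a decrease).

OMO purchase (from banks) 85 billion kronor: reserves +85B, deposits 0.
Asset sale (to non-banks) 45.5 billion kronor: reserves −45.5B, deposits −45.5B.
Government spending 37 billion kronor: reserves +37B, deposits +37B.
FX purchase 20 billion kronor: reserves +20B, deposits 0.
OMO purchase (from banks) 27.5 billion kronor: reserves +27.5B, deposits 0.
Totals: Δreserves = +124B, Δdeposits = −8.5B.
Δrequired reserves = 11% × −8.5B = −0.935B.
Δexcess reserves = Δreserves − Δrequired = +124B − (−0.935B) = +124.935 billion.

+124.935 billion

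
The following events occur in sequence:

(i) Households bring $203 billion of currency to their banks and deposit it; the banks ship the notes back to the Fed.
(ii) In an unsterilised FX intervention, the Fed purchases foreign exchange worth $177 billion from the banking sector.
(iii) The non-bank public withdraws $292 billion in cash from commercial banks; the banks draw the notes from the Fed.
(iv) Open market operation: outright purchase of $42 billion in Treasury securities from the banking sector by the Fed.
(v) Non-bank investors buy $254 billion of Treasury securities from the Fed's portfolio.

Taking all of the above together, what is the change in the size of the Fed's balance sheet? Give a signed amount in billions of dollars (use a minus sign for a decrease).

Currency deposit $203 billion: only the composition of liabilities changes → 0.
FX purchase $177 billion: a Fed asset is acquired → +$177B.
Currency withdrawal $292 billion: only the composition of liabilities changes → 0.
OMO purchase (from banks) $42 billion: a Fed asset is acquired → +$42B.
Asset sale (to non-banks) $254 billion: a Fed asset is shed → −$254B.
Net: 0 + 177 + 0 + 42 − 254 = -$35 billion.

-$35 billion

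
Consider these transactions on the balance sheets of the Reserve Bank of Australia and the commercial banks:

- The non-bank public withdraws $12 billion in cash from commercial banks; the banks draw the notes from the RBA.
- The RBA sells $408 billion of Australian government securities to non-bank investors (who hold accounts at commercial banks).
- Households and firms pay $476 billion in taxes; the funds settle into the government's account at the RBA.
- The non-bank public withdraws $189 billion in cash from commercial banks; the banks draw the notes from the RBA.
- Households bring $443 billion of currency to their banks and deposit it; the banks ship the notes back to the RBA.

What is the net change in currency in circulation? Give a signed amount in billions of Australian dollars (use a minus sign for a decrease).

-$242 billion

RBA balance sheet:
  Assets:      Securities −$408B
  Liabilities: Bank reserves −$642B, Currency in circulation −$242B, Government deposits +$476B
Commercial banking system:
  Assets:      Reserves at CB −$642B
  Liabilities: Checkable deposits −$642B
So the change in currency in circulation is -$242 billion.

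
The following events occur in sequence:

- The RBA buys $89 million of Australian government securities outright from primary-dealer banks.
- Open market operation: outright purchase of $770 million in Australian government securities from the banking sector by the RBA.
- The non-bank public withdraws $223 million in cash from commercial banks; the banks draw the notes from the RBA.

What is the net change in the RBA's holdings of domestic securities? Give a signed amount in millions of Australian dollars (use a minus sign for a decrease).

RBA balance sheet:
  Assets:      Securities +$859M
  Liabilities: Bank reserves +$636M, Currency in circulation +$223M
So the change in the RBA's holdings of domestic securities is +$859 million.

+$859 million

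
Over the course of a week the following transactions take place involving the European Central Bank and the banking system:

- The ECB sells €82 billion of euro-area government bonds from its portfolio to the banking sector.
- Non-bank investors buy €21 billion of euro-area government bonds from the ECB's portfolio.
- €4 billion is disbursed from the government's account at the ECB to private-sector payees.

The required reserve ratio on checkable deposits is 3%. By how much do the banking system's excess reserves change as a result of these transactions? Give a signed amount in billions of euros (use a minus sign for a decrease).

OMO sale (to banks) €82 billion: reserves −€82B, deposits 0.
Asset sale (to non-banks) €21 billion: reserves −€21B, deposits −€21B.
Government spending €4 billion: reserves +€4B, deposits +€4B.
Totals: Δreserves = −€99B, Δdeposits = −€17B.
Δrequired reserves = 3% × −€17B = −€0.51B.
Δexcess reserves = Δreserves − Δrequired = −€99B − (−€0.51B) = -€98.49 billion.

-€98.49 billion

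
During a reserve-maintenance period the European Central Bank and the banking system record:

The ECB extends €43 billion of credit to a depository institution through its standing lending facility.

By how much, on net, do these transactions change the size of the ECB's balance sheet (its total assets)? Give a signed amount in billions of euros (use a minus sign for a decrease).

ECB balance sheet:
  Assets:      Loans to banks +€43B
  Liabilities: Bank reserves +€43B
Change in total ECB assets = +€43 billion.

+€43 billion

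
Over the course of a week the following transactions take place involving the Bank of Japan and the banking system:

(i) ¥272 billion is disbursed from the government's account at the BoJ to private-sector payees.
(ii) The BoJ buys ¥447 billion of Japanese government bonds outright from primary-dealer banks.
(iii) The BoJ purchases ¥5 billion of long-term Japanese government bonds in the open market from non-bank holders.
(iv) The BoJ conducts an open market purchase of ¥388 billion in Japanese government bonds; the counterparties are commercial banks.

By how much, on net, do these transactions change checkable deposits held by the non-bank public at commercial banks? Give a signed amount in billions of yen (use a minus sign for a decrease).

Government spending ¥272 billion: non-bank counterparties' bank balances rise → +¥272B.
OMO purchase (from banks) ¥447 billion: the counterparty is a bank, so public deposits are unchanged → 0.
Asset purchase (from non-banks) ¥5 billion: non-bank counterparties' bank balances rise → +¥5B.
OMO purchase (from banks) ¥388 billion: the counterparty is a bank, so public deposits are unchanged → 0.
Net: 272 + 0 + 5 + 0 = +¥277 billion.

+¥277 billion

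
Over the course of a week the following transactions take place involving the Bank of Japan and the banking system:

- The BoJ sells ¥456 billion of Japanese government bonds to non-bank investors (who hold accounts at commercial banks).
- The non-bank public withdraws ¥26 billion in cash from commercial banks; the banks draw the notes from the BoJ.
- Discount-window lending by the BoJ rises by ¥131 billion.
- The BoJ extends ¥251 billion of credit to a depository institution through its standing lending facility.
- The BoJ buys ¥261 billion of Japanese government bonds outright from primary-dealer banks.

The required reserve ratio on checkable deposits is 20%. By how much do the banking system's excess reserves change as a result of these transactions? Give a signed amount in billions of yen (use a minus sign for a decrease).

Asset sale (to non-banks) ¥456 billion: reserves −¥456B, deposits −¥456B.
Currency withdrawal ¥26 billion: reserves −¥26B, deposits −¥26B.
Discount-window loan ¥131 billion: reserves +¥131B, deposits 0.
Discount-window loan ¥251 billion: reserves +¥251B, deposits 0.
OMO purchase (from banks) ¥261 billion: reserves +¥261B, deposits 0.
Totals: Δreserves = +¥161B, Δdeposits = −¥482B.
Δrequired reserves = 20% × −¥482B = −¥96.4B.
Δexcess reserves = Δreserves − Δrequired = +¥161B − (−¥96.4B) = +¥257.4 billion.

+¥257.4 billion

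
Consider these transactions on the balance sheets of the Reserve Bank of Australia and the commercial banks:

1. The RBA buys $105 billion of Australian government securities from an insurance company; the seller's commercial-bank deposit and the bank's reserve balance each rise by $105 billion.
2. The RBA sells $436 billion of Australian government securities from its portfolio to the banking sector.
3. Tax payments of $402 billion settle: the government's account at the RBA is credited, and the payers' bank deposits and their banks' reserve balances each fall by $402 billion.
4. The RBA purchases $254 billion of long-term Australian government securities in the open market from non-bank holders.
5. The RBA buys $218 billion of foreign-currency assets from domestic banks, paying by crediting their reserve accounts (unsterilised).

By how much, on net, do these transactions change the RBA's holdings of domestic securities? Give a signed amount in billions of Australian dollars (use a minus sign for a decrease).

RBA balance sheet:
  Assets:      Securities −$77B, Foreign assets +$218B
  Liabilities: Bank reserves −$261B, Government deposits +$402B
Commercial banking system:
  Assets:      Reserves at CB −$261B, Securities +$436B, Foreign assets −$218B
  Liabilities: Checkable deposits −$43B
So the change in the RBA's holdings of domestic securities is -$77 billion.

-$77 billion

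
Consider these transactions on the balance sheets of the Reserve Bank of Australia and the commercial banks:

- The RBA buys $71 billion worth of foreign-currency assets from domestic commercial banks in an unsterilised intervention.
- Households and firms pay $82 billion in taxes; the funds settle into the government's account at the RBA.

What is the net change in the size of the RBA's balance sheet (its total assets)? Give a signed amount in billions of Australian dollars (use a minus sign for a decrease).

FX purchase $71 billion: an RBA asset is acquired → +$71B.
Government account inflow $82 billion: only the composition of liabilities changes → 0.
Net: 71 + 0 = +$71 billion.

+$71 billion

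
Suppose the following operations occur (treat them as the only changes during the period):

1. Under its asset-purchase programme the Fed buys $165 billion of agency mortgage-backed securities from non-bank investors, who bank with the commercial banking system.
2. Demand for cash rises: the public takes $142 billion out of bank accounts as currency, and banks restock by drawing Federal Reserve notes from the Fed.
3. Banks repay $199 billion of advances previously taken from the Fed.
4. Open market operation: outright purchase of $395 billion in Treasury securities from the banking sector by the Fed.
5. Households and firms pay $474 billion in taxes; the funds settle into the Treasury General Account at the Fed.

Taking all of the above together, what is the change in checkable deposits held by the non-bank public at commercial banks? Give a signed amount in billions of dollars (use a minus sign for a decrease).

Asset purchase (from non-banks) $165 billion: non-bank counterparties' bank balances rise → +$165B.
Currency withdrawal $142 billion: non-bank counterparties' bank balances fall → −$142B.
Discount-window repayment $199 billion: the counterparty is a bank, so public deposits are unchanged → 0.
OMO purchase (from banks) $395 billion: the counterparty is a bank, so public deposits are unchanged → 0.
Government account inflow $474 billion: non-bank counterparties' bank balances fall → −$474B.
Net: 165 − 142 + 0 + 0 − 474 = -$451 billion.

-$451 billion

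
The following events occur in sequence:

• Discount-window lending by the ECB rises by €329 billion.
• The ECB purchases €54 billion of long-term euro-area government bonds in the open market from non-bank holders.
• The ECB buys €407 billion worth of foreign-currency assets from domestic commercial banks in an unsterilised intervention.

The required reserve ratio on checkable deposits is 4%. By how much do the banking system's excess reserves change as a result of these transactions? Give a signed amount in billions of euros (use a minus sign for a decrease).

Discount-window loan €329 billion: reserves +€329B, deposits 0.
Asset purchase (from non-banks) €54 billion: reserves +€54B, deposits +€54B.
FX purchase €407 billion: reserves +€407B, deposits 0.
Totals: Δreserves = +€790B, Δdeposits = +€54B.
Δrequired reserves = 4% × +€54B = +€2.16B.
Δexcess reserves = Δreserves − Δrequired = +€790B − (+€2.16B) = +€787.84 billion.

+€787.84 billion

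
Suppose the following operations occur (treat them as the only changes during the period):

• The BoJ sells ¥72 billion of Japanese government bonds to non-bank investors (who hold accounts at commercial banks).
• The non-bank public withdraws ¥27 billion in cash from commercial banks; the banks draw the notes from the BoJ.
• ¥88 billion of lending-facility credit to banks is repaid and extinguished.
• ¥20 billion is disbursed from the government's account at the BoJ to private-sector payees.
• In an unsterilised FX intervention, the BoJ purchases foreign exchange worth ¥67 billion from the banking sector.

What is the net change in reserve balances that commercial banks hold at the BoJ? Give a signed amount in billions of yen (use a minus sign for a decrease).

-¥100 billion

BoJ balance sheet:
  Assets:      Securities −¥72B, Loans to banks −¥88B, Foreign assets +¥67B
  Liabilities: Bank reserves −¥100B, Currency in circulation +¥27B, Government deposits −¥20B
Commercial banking system:
  Assets:      Reserves at CB −¥100B, Foreign assets −¥67B
  Liabilities: Checkable deposits −¥79B, Borrowings from CB −¥88B
So the change in reserve balances that commercial banks hold at the BoJ is -¥100 billion.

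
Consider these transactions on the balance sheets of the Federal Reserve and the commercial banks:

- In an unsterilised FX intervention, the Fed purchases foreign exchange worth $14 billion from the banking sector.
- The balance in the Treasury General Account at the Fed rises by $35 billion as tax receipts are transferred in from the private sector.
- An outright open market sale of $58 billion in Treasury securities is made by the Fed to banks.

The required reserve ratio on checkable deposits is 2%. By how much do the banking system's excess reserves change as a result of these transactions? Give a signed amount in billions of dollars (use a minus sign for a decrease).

FX purchase $14 billion: reserves +$14B, deposits 0.
Government account inflow $35 billion: reserves −$35B, deposits −$35B.
OMO sale (to banks) $58 billion: reserves −$58B, deposits 0.
Totals: Δreserves = −$79B, Δdeposits = −$35B.
Δrequired reserves = 2% × −$35B = −$0.7B.
Δexcess reserves = Δreserves − Δrequired = −$79B − (−$0.7B) = -$78.3 billion.

-$78.3 billion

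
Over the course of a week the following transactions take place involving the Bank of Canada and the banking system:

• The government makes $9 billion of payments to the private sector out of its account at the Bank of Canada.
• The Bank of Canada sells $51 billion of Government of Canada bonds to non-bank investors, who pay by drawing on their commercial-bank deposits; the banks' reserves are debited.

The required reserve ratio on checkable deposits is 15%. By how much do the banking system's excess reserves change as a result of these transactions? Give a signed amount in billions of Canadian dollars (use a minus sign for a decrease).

Government spending $9 billion: reserves +$9B, deposits +$9B.
Asset sale (to non-banks) $51 billion: reserves −$51B, deposits −$51B.
Totals: Δreserves = −$42B, Δdeposits = −$42B.
Δrequired reserves = 15% × −$42B = −$6.3B.
Δexcess reserves = Δreserves − Δrequired = −$42B − (−$6.3B) = -$35.7 billion.

-$35.7 billion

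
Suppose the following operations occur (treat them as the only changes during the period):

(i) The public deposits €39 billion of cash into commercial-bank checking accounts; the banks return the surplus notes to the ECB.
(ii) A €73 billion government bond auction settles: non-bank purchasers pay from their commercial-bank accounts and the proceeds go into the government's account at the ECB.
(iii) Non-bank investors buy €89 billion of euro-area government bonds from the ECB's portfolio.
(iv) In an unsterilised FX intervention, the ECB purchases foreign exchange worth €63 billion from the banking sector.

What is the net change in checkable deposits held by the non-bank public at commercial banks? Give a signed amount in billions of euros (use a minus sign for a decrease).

-€123 billion

ECB balance sheet:
  Assets:      Securities −€89B, Foreign assets +€63B
  Liabilities: Bank reserves −€60B, Currency in circulation −€39B, Government deposits +€73B
Commercial banking system:
  Assets:      Reserves at CB −€60B, Foreign assets −€63B
  Liabilities: Checkable deposits −€123B
So the change in checkable deposits held by the non-bank public at commercial banks is -€123 billion.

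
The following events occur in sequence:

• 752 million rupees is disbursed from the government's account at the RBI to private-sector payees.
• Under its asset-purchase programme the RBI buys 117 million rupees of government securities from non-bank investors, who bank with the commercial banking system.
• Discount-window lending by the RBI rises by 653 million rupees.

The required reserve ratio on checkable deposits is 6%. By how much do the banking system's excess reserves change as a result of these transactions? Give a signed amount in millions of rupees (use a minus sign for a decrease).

Government spending 752 million rupees: reserves +752M, deposits +752M.
Asset purchase (from non-banks) 117 million rupees: reserves +117M, deposits +117M.
Discount-window loan 653 million rupees: reserves +653M, deposits 0.
Totals: Δreserves = +1522M, Δdeposits = +869M.
Δrequired reserves = 6% × +869M = +52.14M.
Δexcess reserves = Δreserves − Δrequired = +1522M − (+52.14M) = +1469.86 million.

+1469.86 million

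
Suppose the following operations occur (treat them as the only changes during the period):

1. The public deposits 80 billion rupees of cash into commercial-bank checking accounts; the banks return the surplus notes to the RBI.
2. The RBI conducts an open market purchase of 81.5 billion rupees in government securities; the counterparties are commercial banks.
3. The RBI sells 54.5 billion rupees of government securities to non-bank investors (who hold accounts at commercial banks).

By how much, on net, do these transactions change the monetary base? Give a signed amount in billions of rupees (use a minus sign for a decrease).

+27 billion

Currency deposit 80 billion rupees: just a shift between currency and reserves — both are base money → 0.
OMO purchase (from banks) 81.5 billion rupees: RBI balance sheet expands → +81.5B.
Asset sale (to non-banks) 54.5 billion rupees: RBI balance sheet contracts → −54.5B.
Net: 0 + 81.5 − 54.5 = +27 billion.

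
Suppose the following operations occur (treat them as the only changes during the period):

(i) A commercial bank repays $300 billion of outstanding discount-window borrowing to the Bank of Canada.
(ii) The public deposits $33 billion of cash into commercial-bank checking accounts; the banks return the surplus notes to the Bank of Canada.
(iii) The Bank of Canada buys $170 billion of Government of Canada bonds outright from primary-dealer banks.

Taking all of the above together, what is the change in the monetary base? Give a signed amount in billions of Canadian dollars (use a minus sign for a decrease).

-$130 billion

Bank of Canada balance sheet:
  Assets:      Securities +$170B, Loans to banks −$300B
  Liabilities: Bank reserves −$97B, Currency in circulation −$33B
Monetary base = currency + reserves: −$33B + (−$97B) = -$130 billion.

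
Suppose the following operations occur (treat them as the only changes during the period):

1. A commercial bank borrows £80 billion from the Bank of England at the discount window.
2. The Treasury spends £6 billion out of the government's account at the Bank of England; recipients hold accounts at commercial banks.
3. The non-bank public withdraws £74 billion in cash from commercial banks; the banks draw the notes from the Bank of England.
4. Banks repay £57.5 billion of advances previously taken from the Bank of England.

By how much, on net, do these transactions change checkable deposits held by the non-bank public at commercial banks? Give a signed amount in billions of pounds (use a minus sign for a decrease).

-£68 billion

Bank of England balance sheet:
  Assets:      Loans to banks +£22.5B
  Liabilities: Bank reserves −£45.5B, Currency in circulation +£74B, Government deposits −£6B
Commercial banking system:
  Assets:      Reserves at CB −£45.5B
  Liabilities: Checkable deposits −£68B, Borrowings from CB +£22.5B
So the change in checkable deposits held by the non-bank public at commercial banks is -£68 billion.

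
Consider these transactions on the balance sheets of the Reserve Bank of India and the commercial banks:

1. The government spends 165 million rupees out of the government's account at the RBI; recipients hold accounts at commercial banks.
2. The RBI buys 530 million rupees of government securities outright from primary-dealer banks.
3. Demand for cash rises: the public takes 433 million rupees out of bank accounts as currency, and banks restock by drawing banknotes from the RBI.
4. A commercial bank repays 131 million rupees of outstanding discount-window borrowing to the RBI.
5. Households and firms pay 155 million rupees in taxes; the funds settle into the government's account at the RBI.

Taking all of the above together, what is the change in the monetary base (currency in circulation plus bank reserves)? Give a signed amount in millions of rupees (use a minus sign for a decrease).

+409 million

Government spending 165 million rupees: a non-base liability converts back to reserves → +165M.
OMO purchase (from banks) 530 million rupees: RBI balance sheet expands → +530M.
Currency withdrawal 433 million rupees: just a shift between currency and reserves — both are base money → 0.
Discount-window repayment 131 million rupees: RBI balance sheet contracts → −131M.
Government account inflow 155 million rupees: reserves shift to a non-base liability → −155M.
Net: 165 + 530 + 0 − 131 − 155 = +409 million.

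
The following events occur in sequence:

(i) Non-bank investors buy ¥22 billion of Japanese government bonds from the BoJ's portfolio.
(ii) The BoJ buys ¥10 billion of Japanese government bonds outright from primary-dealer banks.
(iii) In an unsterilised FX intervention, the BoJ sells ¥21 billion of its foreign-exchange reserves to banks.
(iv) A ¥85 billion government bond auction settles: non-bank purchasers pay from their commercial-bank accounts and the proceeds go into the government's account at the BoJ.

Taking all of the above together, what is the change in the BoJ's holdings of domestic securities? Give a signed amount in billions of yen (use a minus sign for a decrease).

Asset sale (to non-banks) ¥22 billion: securities removed from the BoJ's portfolio → −¥22B.
OMO purchase (from banks) ¥10 billion: securities added to the BoJ's portfolio → +¥10B.
FX sale ¥21 billion: the BoJ's securities portfolio is untouched → 0.
Government account inflow ¥85 billion: the BoJ's securities portfolio is untouched → 0.
Net: −22 + 10 + 0 + 0 = -¥12 billion.

-¥12 billion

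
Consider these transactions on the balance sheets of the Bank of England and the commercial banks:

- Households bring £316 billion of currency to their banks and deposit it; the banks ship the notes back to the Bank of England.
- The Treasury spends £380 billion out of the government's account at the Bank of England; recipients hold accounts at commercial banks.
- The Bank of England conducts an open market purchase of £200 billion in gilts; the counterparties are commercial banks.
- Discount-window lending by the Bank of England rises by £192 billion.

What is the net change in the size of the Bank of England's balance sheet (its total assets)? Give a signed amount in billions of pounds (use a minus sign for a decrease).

Bank of England balance sheet:
  Assets:      Securities +£200B, Loans to banks +£192B
  Liabilities: Bank reserves +£1088B, Currency in circulation −£316B, Government deposits −£380B
Change in total Bank of England assets = +£392 billion.

+£392 billion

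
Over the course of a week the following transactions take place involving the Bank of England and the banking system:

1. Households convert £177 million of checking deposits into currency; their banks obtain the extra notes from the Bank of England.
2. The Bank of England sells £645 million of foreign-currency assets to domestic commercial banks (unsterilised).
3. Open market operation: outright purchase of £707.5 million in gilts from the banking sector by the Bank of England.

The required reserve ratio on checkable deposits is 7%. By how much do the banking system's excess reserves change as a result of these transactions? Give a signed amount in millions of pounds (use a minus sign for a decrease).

-£102.11 million

Currency withdrawal £177 million: reserves −£177M, deposits −£177M.
FX sale £645 million: reserves −£645M, deposits 0.
OMO purchase (from banks) £707.5 million: reserves +£707.5M, deposits 0.
Totals: Δreserves = −£114.5M, Δdeposits = −£177M.
Δrequired reserves = 7% × −£177M = −£12.39M.
Δexcess reserves = Δreserves − Δrequired = −£114.5M − (−£12.39M) = -£102.11 million.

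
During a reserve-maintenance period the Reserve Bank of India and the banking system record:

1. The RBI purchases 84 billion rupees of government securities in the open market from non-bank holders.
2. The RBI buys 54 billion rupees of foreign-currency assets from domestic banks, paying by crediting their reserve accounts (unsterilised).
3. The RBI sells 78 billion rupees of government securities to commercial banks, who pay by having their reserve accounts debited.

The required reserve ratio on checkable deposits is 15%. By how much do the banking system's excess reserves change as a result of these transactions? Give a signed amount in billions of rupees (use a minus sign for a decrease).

Asset purchase (from non-banks) 84 billion rupees: reserves +84B, deposits +84B.
FX purchase 54 billion rupees: reserves +54B, deposits 0.
OMO sale (to banks) 78 billion rupees: reserves −78B, deposits 0.
Totals: Δreserves = +60B, Δdeposits = +84B.
Δrequired reserves = 15% × +84B = +12.6B.
Δexcess reserves = Δreserves − Δrequired = +60B − (+12.6B) = +47.4 billion.

+47.4 billion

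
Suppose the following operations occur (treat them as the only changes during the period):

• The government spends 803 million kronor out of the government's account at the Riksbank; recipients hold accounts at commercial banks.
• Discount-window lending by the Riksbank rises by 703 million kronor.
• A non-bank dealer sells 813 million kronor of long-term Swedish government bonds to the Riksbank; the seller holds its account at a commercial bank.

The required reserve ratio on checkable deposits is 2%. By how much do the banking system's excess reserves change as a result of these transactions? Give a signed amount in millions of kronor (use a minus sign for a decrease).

+2286.68 million

Government spending 803 million kronor: reserves +803M, deposits +803M.
Discount-window loan 703 million kronor: reserves +703M, deposits 0.
Asset purchase (from non-banks) 813 million kronor: reserves +813M, deposits +813M.
Totals: Δreserves = +2319M, Δdeposits = +1616M.
Δrequired reserves = 2% × +1616M = +32.32M.
Δexcess reserves = Δreserves − Δrequired = +2319M − (+32.32M) = +2286.68 million.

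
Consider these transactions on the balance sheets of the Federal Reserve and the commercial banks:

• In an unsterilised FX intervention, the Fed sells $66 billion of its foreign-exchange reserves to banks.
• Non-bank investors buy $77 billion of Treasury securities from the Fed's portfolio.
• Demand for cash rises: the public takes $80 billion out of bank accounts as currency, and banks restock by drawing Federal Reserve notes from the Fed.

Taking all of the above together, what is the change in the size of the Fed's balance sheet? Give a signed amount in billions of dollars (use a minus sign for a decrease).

FX sale $66 billion: a Fed asset is shed → −$66B.
Asset sale (to non-banks) $77 billion: a Fed asset is shed → −$77B.
Currency withdrawal $80 billion: only the composition of liabilities changes → 0.
Net: −66 − 77 + 0 = -$143 billion.

-$143 billion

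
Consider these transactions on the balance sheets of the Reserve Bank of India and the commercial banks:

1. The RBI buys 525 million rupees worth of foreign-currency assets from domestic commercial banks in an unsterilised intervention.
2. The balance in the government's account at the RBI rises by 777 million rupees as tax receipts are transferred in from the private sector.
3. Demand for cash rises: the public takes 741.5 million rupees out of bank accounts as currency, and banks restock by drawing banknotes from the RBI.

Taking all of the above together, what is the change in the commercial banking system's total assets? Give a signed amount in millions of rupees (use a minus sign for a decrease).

-1518.5 million

FX purchase 525 million rupees: just an asset swap on bank balance sheets → 0.
Government account inflow 777 million rupees: bank balance sheets shrink → −777M.
Currency withdrawal 741.5 million rupees: bank balance sheets shrink → −741.5M.
Net: 0 − 777 − 741.5 = -1518.5 million.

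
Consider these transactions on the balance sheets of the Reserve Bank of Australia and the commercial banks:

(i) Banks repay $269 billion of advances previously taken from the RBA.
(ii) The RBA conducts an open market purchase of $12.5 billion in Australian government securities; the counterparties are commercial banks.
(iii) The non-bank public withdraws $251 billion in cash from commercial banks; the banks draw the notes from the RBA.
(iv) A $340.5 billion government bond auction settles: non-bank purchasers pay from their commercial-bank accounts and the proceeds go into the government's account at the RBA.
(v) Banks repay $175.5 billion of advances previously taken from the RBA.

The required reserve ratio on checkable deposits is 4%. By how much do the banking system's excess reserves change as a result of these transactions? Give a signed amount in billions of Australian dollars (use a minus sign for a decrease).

-$999.84 billion

Discount-window repayment $269 billion: reserves −$269B, deposits 0.
OMO purchase (from banks) $12.5 billion: reserves +$12.5B, deposits 0.
Currency withdrawal $251 billion: reserves −$251B, deposits −$251B.
Government account inflow $340.5 billion: reserves −$340.5B, deposits −$340.5B.
Discount-window repayment $175.5 billion: reserves −$175.5B, deposits 0.
Totals: Δreserves = −$1023.5B, Δdeposits = −$591.5B.
Δrequired reserves = 4% × −$591.5B = −$23.66B.
Δexcess reserves = Δreserves − Δrequired = −$1023.5B − (−$23.66B) = -$999.84 billion.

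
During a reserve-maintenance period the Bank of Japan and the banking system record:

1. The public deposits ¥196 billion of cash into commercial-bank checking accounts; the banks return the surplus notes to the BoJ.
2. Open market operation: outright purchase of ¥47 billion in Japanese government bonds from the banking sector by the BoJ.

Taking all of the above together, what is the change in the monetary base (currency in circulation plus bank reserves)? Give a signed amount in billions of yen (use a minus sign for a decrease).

+¥47 billion

BoJ balance sheet:
  Assets:      Securities +¥47B
  Liabilities: Bank reserves +¥243B, Currency in circulation −¥196B
Monetary base = currency + reserves: −¥196B + (+¥243B) = +¥47 billion.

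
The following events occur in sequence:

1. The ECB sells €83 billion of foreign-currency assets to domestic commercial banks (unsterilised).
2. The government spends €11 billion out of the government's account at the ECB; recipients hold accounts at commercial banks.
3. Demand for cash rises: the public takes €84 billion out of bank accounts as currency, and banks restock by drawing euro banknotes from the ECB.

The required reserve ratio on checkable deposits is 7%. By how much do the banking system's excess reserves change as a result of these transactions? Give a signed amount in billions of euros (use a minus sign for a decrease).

FX sale €83 billion: reserves −€83B, deposits 0.
Government spending €11 billion: reserves +€11B, deposits +€11B.
Currency withdrawal €84 billion: reserves −€84B, deposits −€84B.
Totals: Δreserves = −€156B, Δdeposits = −€73B.
Δrequired reserves = 7% × −€73B = −€5.11B.
Δexcess reserves = Δreserves − Δrequired = −€156B − (−€5.11B) = -€150.89 billion.

-€150.89 billion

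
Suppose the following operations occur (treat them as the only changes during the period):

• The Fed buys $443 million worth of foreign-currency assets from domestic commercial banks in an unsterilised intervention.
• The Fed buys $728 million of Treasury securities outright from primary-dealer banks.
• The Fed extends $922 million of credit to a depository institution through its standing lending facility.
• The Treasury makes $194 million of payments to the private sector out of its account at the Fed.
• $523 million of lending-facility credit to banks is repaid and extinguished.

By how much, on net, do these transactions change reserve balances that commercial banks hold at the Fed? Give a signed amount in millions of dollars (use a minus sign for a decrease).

+$1764 million

Fed balance sheet:
  Assets:      Securities +$728M, Loans to banks +$399M, Foreign assets +$443M
  Liabilities: Bank reserves +$1764M, Government deposits −$194M
Commercial banking system:
  Assets:      Reserves at CB +$1764M, Securities −$728M, Foreign assets −$443M
  Liabilities: Checkable deposits +$194M, Borrowings from CB +$399M
So the change in reserve balances that commercial banks hold at the Fed is +$1764 million.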